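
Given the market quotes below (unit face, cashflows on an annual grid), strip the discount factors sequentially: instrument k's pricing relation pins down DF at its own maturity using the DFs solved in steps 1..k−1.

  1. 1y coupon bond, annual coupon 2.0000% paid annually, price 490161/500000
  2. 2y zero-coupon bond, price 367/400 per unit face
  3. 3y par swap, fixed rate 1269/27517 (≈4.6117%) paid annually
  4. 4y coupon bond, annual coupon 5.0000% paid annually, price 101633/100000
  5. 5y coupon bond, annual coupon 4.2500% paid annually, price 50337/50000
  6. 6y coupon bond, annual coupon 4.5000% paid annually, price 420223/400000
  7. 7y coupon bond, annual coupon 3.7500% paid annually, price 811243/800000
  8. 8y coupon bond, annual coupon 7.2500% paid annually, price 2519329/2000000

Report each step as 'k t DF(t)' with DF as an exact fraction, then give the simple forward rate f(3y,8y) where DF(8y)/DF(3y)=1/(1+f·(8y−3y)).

step 1 [1y] bond c/1=1/50: DF=(490161/500000 − 1/50·(0))/(1+1/50) = 9611/10000 ≈ 0.961100
step 2 [2y] zero: DF = P = 367/400 ≈ 0.917500
step 3 [3y] swap r/1=1269/27517: DF=(1 − 1269/27517·(0.961100+0.917500))/(1+1269/27517) = 8731/10000 ≈ 0.873100
step 4 [4y] bond c/1=1/20: DF=(101633/100000 − 1/20·(0.961100+0.917500+0.873100))/(1+1/20) = 8369/10000 ≈ 0.836900
step 5 [5y] bond c/1=17/400: DF=(50337/50000 − 17/400·(0.961100+0.917500+0.873100+0.836900))/(1+17/400) = 4097/5000 ≈ 0.819400
step 6 [6y] bond c/1=9/200: DF=(420223/400000 − 9/200·(0.961100+0.917500+0.873100+0.836900+0.819400))/(1+9/200) = 1631/2000 ≈ 0.815500
step 7 [7y] bond c/1=3/80: DF=(811243/800000 − 3/80·(0.961100+0.917500+0.873100+0.836900+0.819400+0.815500))/(1+3/80) = 3943/5000 ≈ 0.788600
step 8 [8y] bond c/1=29/400: DF=(2519329/2000000 − 29/400·(0.961100+0.917500+0.873100+0.836900+0.819400+0.815500+0.788600))/(1+29/400) = 7681/10000 ≈ 0.768100

1 1 9611/10000
2 2 367/400
3 3 8731/10000
4 4 8369/10000
5 5 4097/5000
6 6 1631/2000
7 7 3943/5000
8 8 7681/10000
f(3y,8y) = ((8731/10000)/(7681/10000) − 1)/(5) = 210/7681 ≈ 2.7340%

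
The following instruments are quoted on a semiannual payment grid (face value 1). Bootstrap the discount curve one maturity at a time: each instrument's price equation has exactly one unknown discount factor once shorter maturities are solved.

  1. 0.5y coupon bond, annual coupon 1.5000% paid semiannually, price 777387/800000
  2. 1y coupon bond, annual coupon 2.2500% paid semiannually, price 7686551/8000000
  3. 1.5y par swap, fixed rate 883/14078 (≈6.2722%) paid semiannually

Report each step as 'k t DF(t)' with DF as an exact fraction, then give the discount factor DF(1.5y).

1 1/2 1929/2000
2 1 4697/5000
3 3/2 9117/10000
DF(1.5y) = 9117/10000 ≈ 0.911700

step 1 [0.5y] bond c/2=3/400: DF=(777387/800000 − 3/400·(0))/(1+3/400) = 1929/2000 ≈ 0.964500
step 2 [1y] bond c/2=9/800: DF=(7686551/8000000 − 9/800·(0.964500))/(1+9/800) = 4697/5000 ≈ 0.939400
step 3 [1.5y] swap r/2=883/28156: DF=(1 − 883/28156·(0.964500+0.939400))/(1+883/28156) = 9117/10000 ≈ 0.911700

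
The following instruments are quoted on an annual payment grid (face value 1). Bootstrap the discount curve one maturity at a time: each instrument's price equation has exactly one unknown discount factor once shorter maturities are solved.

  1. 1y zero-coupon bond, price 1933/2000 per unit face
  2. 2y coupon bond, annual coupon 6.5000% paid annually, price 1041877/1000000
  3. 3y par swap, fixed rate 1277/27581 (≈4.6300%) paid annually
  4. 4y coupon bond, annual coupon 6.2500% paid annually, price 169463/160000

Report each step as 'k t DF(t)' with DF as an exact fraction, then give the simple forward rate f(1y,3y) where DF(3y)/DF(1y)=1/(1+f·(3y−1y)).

1 1 1933/2000
2 2 9193/10000
3 3 8723/10000
4 4 4173/5000
f(1y,3y) = ((1933/2000)/(8723/10000) − 1)/(2) = 471/8723 ≈ 5.3995%

step 1 [1y] zero: DF = P = 1933/2000 ≈ 0.966500
step 2 [2y] bond c/1=13/200: DF=(1041877/1000000 − 13/200·(0.966500))/(1+13/200) = 9193/10000 ≈ 0.919300
step 3 [3y] swap r/1=1277/27581: DF=(1 − 1277/27581·(0.966500+0.919300))/(1+1277/27581) = 8723/10000 ≈ 0.872300
step 4 [4y] bond c/1=1/16: DF=(169463/160000 − 1/16·(0.966500+0.919300+0.872300))/(1+1/16) = 4173/5000 ≈ 0.834600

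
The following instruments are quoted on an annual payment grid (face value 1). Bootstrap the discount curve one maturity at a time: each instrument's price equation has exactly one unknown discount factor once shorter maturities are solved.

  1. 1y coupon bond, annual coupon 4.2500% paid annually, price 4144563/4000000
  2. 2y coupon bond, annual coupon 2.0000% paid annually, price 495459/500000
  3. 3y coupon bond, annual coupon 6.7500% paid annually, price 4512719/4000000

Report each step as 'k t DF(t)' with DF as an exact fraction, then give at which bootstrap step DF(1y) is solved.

1 1 9939/10000
2 2 119/125
3 3 4669/5000
DF(1y) is solved at step 1

step 1 [1y] bond c/1=17/400: DF=(4144563/4000000 − 17/400·(0))/(1+17/400) = 9939/10000 ≈ 0.993900
step 2 [2y] bond c/1=1/50: DF=(495459/500000 − 1/50·(0.993900))/(1+1/50) = 119/125 ≈ 0.952000
step 3 [3y] bond c/1=27/400: DF=(4512719/4000000 − 27/400·(0.993900+0.952000))/(1+27/400) = 4669/5000 ≈ 0.933800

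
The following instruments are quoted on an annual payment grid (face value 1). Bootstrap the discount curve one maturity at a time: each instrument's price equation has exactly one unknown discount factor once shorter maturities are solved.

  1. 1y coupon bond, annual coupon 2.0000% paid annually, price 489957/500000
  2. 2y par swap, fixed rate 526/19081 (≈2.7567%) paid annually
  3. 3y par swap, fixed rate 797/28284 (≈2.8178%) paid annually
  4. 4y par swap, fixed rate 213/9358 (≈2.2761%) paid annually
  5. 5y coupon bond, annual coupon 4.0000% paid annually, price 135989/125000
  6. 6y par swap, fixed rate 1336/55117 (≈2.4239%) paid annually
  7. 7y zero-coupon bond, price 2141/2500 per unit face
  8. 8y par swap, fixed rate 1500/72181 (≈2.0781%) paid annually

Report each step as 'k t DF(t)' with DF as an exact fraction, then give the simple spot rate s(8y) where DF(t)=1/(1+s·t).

step 1 [1y] bond c/1=1/50: DF=(489957/500000 − 1/50·(0))/(1+1/50) = 9607/10000 ≈ 0.960700
step 2 [2y] swap r/1=526/19081: DF=(1 − 526/19081·(0.960700))/(1+526/19081) = 4737/5000 ≈ 0.947400
step 3 [3y] swap r/1=797/28284: DF=(1 − 797/28284·(0.960700+0.947400))/(1+797/28284) = 9203/10000 ≈ 0.920300
step 4 [4y] swap r/1=213/9358: DF=(1 − 213/9358·(0.960700+0.947400+0.920300))/(1+213/9358) = 2287/2500 ≈ 0.914800
step 5 [5y] bond c/1=1/25: DF=(135989/125000 − 1/25·(0.960700+0.947400+0.920300+0.914800))/(1+1/25) = 9021/10000 ≈ 0.902100
step 6 [6y] swap r/1=1336/55117: DF=(1 − 1336/55117·(0.960700+0.947400+0.920300+0.914800+0.902100))/(1+1336/55117) = 1083/1250 ≈ 0.866400
step 7 [7y] zero: DF = P = 2141/2500 ≈ 0.856400
step 8 [8y] swap r/1=1500/72181: DF=(1 − 1500/72181·(0.960700+0.947400+0.920300+0.914800+0.902100+0.866400+0.856400))/(1+1500/72181) = 17/20 ≈ 0.850000

1 1 9607/10000
2 2 4737/5000
3 3 9203/10000
4 4 2287/2500
5 5 9021/10000
6 6 1083/1250
7 7 2141/2500
8 8 17/20
s(8y) = (1/(17/20) − 1)/(8) = 3/136 ≈ 2.2059%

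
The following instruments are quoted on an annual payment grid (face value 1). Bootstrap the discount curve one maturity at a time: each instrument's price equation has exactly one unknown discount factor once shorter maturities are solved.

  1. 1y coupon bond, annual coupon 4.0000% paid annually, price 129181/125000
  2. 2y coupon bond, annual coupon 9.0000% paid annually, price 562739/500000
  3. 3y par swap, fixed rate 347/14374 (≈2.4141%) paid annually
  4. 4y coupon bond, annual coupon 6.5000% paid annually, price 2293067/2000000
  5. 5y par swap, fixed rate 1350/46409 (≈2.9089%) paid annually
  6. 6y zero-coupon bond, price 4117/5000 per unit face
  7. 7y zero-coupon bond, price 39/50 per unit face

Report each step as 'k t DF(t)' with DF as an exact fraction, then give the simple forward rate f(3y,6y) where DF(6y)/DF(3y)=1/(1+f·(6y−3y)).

1 1 9937/10000
2 2 1901/2000
3 3 4653/5000
4 4 9011/10000
5 5 173/200
6 6 4117/5000
7 7 39/50
f(3y,6y) = ((4653/5000)/(4117/5000) − 1)/(3) = 536/12351 ≈ 4.3397%

step 1 [1y] bond c/1=1/25: DF=(129181/125000 − 1/25·(0))/(1+1/25) = 9937/10000 ≈ 0.993700
step 2 [2y] bond c/1=9/100: DF=(562739/500000 − 9/100·(0.993700))/(1+9/100) = 1901/2000 ≈ 0.950500
step 3 [3y] swap r/1=347/14374: DF=(1 − 347/14374·(0.993700+0.950500))/(1+347/14374) = 4653/5000 ≈ 0.930600
step 4 [4y] bond c/1=13/200: DF=(2293067/2000000 − 13/200·(0.993700+0.950500+0.930600))/(1+13/200) = 9011/10000 ≈ 0.901100
step 5 [5y] swap r/1=1350/46409: DF=(1 − 1350/46409·(0.993700+0.950500+0.930600+0.901100))/(1+1350/46409) = 173/200 ≈ 0.865000
step 6 [6y] zero: DF = P = 4117/5000 ≈ 0.823400
step 7 [7y] zero: DF = P = 39/50 ≈ 0.780000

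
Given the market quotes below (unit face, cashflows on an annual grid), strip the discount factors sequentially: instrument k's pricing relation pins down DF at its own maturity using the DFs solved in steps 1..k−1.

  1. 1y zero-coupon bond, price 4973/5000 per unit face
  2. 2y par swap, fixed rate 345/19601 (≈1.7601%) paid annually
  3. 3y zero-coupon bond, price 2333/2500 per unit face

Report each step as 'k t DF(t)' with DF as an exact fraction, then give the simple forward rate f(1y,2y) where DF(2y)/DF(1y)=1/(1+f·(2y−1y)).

1 1 4973/5000
2 2 1931/2000
3 3 2333/2500
f(1y,2y) = ((4973/5000)/(1931/2000) − 1)/(1) = 291/9655 ≈ 3.0140%

step 1 [1y] zero: DF = P = 4973/5000 ≈ 0.994600
step 2 [2y] swap r/1=345/19601: DF=(1 − 345/19601·(0.994600))/(1+345/19601) = 1931/2000 ≈ 0.965500
step 3 [3y] zero: DF = P = 2333/2500 ≈ 0.933200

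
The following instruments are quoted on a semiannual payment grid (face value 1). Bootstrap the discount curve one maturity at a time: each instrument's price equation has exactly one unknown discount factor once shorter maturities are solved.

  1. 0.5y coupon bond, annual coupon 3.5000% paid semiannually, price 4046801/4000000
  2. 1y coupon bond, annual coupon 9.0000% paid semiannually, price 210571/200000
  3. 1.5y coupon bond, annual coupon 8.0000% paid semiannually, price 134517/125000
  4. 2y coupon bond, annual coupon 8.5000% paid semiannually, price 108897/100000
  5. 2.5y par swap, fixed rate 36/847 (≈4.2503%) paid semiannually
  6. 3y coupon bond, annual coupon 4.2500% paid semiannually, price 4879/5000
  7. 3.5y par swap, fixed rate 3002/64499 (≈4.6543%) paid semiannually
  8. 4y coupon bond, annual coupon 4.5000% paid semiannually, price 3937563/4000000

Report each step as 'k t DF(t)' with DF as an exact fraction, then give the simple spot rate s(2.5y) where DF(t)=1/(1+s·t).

step 1 [0.5y] bond c/2=7/400: DF=(4046801/4000000 − 7/400·(0))/(1+7/400) = 9943/10000 ≈ 0.994300
step 2 [1y] bond c/2=9/200: DF=(210571/200000 − 9/200·(0.994300))/(1+9/200) = 9647/10000 ≈ 0.964700
step 3 [1.5y] bond c/2=1/25: DF=(134517/125000 − 1/25·(0.994300+0.964700))/(1+1/25) = 4797/5000 ≈ 0.959400
step 4 [2y] bond c/2=17/400: DF=(108897/100000 − 17/400·(0.994300+0.964700+0.959400))/(1+17/400) = 1157/1250 ≈ 0.925600
step 5 [2.5y] swap r/2=18/847: DF=(1 − 18/847·(0.994300+0.964700+0.959400+0.925600))/(1+18/847) = 562/625 ≈ 0.899200
step 6 [3y] bond c/2=17/800: DF=(4879/5000 − 17/800·(0.994300+0.964700+0.959400+0.925600+0.899200))/(1+17/800) = 1071/1250 ≈ 0.856800
step 7 [3.5y] swap r/2=1501/64499: DF=(1 − 1501/64499·(0.994300+0.964700+0.959400+0.925600+0.899200+0.856800))/(1+1501/64499) = 8499/10000 ≈ 0.849900
step 8 [4y] bond c/2=9/400: DF=(3937563/4000000 − 9/400·(0.994300+0.964700+0.959400+0.925600+0.899200+0.856800+0.849900))/(1+9/400) = 513/625 ≈ 0.820800

1 1/2 9943/10000
2 1 9647/10000
3 3/2 4797/5000
4 2 1157/1250
5 5/2 562/625
6 3 1071/1250
7 7/2 8499/10000
8 4 513/625
s(2.5y) = (1/(562/625) − 1)/(5/2) = 63/1405 ≈ 4.4840%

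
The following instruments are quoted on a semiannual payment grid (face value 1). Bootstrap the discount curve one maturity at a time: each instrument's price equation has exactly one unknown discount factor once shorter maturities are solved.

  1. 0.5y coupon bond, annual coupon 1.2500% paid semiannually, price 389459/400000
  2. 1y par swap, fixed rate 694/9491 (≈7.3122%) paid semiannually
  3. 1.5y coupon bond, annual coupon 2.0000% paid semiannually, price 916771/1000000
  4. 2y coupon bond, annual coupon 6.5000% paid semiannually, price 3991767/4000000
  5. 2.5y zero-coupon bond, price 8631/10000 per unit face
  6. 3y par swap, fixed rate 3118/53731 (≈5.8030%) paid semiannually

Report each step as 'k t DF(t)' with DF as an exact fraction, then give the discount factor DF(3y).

step 1 [0.5y] bond c/2=1/160: DF=(389459/400000 − 1/160·(0))/(1+1/160) = 2419/2500 ≈ 0.967600
step 2 [1y] swap r/2=347/9491: DF=(1 − 347/9491·(0.967600))/(1+347/9491) = 4653/5000 ≈ 0.930600
step 3 [1.5y] bond c/2=1/100: DF=(916771/1000000 − 1/100·(0.967600+0.930600))/(1+1/100) = 8889/10000 ≈ 0.888900
step 4 [2y] bond c/2=13/400: DF=(3991767/4000000 − 13/400·(0.967600+0.930600+0.888900))/(1+13/400) = 2197/2500 ≈ 0.878800
step 5 [2.5y] zero: DF = P = 8631/10000 ≈ 0.863100
step 6 [3y] swap r/2=1559/53731: DF=(1 − 1559/53731·(0.967600+0.930600+0.888900+0.878800+0.863100))/(1+1559/53731) = 8441/10000 ≈ 0.844100

1 1/2 2419/2500
2 1 4653/5000
3 3/2 8889/10000
4 2 2197/2500
5 5/2 8631/10000
6 3 8441/10000
DF(3y) = 8441/10000 ≈ 0.844100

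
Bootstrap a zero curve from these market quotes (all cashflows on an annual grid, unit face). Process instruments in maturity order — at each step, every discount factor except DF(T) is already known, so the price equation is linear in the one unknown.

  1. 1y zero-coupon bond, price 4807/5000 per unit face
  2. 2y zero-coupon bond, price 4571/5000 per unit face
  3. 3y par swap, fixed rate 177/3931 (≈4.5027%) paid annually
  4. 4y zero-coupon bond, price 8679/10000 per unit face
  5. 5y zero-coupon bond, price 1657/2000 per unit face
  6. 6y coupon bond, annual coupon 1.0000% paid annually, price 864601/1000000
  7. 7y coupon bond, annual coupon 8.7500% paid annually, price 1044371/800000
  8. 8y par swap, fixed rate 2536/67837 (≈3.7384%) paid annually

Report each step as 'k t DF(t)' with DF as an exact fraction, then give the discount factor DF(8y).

1 1 4807/5000
2 2 4571/5000
3 3 8761/10000
4 4 8679/10000
5 5 1657/2000
6 6 203/250
7 7 1943/2500
8 8 933/1250
DF(8y) = 933/1250 ≈ 0.746400

step 1 [1y] zero: DF = P = 4807/5000 ≈ 0.961400
step 2 [2y] zero: DF = P = 4571/5000 ≈ 0.914200
step 3 [3y] swap r/1=177/3931: DF=(1 − 177/3931·(0.961400+0.914200))/(1+177/3931) = 8761/10000 ≈ 0.876100
step 4 [4y] zero: DF = P = 8679/10000 ≈ 0.867900
step 5 [5y] zero: DF = P = 1657/2000 ≈ 0.828500
step 6 [6y] bond c/1=1/100: DF=(864601/1000000 − 1/100·(0.961400+0.914200+0.876100+0.867900+0.828500))/(1+1/100) = 203/250 ≈ 0.812000
step 7 [7y] bond c/1=7/80: DF=(1044371/800000 − 7/80·(0.961400+0.914200+0.876100+0.867900+0.828500+0.812000))/(1+7/80) = 1943/2500 ≈ 0.777200
step 8 [8y] swap r/1=2536/67837: DF=(1 − 2536/67837·(0.961400+0.914200+0.876100+0.867900+0.828500+0.812000+0.777200))/(1+2536/67837) = 933/1250 ≈ 0.746400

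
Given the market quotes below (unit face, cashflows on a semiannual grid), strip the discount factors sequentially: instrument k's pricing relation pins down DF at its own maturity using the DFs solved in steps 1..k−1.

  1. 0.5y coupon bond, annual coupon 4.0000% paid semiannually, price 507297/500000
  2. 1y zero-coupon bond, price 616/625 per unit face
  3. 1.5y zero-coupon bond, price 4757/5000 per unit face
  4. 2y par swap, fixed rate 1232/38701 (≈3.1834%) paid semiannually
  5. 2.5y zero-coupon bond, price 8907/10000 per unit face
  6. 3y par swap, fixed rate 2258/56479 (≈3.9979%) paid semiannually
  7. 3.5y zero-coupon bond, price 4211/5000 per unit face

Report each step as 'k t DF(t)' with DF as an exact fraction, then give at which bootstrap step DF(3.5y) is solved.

step 1 [0.5y] bond c/2=1/50: DF=(507297/500000 − 1/50·(0))/(1+1/50) = 9947/10000 ≈ 0.994700
step 2 [1y] zero: DF = P = 616/625 ≈ 0.985600
step 3 [1.5y] zero: DF = P = 4757/5000 ≈ 0.951400
step 4 [2y] swap r/2=616/38701: DF=(1 − 616/38701·(0.994700+0.985600+0.951400))/(1+616/38701) = 1173/1250 ≈ 0.938400
step 5 [2.5y] zero: DF = P = 8907/10000 ≈ 0.890700
step 6 [3y] swap r/2=1129/56479: DF=(1 − 1129/56479·(0.994700+0.985600+0.951400+0.938400+0.890700))/(1+1129/56479) = 8871/10000 ≈ 0.887100
step 7 [3.5y] zero: DF = P = 4211/5000 ≈ 0.842200

1 1/2 9947/10000
2 1 616/625
3 3/2 4757/5000
4 2 1173/1250
5 5/2 8907/10000
6 3 8871/10000
7 7/2 4211/5000
DF(3.5y) is solved at step 7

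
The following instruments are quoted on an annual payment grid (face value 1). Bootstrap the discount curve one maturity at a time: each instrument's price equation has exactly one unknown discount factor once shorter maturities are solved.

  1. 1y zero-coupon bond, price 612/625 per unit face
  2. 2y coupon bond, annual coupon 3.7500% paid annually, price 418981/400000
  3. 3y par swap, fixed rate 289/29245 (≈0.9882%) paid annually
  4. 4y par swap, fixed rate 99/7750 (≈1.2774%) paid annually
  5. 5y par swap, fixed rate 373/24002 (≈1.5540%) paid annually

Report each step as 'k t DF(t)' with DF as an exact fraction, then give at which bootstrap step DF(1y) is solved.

1 1 612/625
2 2 4871/5000
3 3 9711/10000
4 4 1901/2000
5 5 4627/5000
DF(1y) is solved at step 1

step 1 [1y] zero: DF = P = 612/625 ≈ 0.979200
step 2 [2y] bond c/1=3/80: DF=(418981/400000 − 3/80·(0.979200))/(1+3/80) = 4871/5000 ≈ 0.974200
step 3 [3y] swap r/1=289/29245: DF=(1 − 289/29245·(0.979200+0.974200))/(1+289/29245) = 9711/10000 ≈ 0.971100
step 4 [4y] swap r/1=99/7750: DF=(1 − 99/7750·(0.979200+0.974200+0.971100))/(1+99/7750) = 1901/2000 ≈ 0.950500
step 5 [5y] swap r/1=373/24002: DF=(1 − 373/24002·(0.979200+0.974200+0.971100+0.950500))/(1+373/24002) = 4627/5000 ≈ 0.925400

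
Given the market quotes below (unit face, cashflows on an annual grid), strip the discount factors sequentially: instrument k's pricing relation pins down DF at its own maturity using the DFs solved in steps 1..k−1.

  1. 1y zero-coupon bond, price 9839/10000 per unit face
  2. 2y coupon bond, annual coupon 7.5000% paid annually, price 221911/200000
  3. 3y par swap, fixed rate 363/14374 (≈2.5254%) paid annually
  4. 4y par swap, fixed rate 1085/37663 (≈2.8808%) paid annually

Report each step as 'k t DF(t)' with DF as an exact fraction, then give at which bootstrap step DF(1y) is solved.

step 1 [1y] zero: DF = P = 9839/10000 ≈ 0.983900
step 2 [2y] bond c/1=3/40: DF=(221911/200000 − 3/40·(0.983900))/(1+3/40) = 1927/2000 ≈ 0.963500
step 3 [3y] swap r/1=363/14374: DF=(1 − 363/14374·(0.983900+0.963500))/(1+363/14374) = 4637/5000 ≈ 0.927400
step 4 [4y] swap r/1=1085/37663: DF=(1 − 1085/37663·(0.983900+0.963500+0.927400))/(1+1085/37663) = 1783/2000 ≈ 0.891500

1 1 9839/10000
2 2 1927/2000
3 3 4637/5000
4 4 1783/2000
DF(1y) is solved at step 1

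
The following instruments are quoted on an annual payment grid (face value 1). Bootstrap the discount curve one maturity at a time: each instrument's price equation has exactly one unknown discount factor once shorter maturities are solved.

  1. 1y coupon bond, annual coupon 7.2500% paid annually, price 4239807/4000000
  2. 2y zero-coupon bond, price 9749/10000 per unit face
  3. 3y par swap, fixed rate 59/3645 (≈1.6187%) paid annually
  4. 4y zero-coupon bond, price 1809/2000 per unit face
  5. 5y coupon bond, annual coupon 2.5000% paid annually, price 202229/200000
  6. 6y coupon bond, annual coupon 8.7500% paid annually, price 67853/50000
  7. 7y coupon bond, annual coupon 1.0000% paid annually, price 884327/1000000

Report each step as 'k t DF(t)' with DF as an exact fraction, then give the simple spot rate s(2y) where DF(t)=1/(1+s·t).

1 1 9883/10000
2 2 9749/10000
3 3 1191/1250
4 4 1809/2000
5 5 8933/10000
6 6 4343/5000
7 7 8203/10000
s(2y) = (1/(9749/10000) − 1)/(2) = 251/19498 ≈ 1.2873%

step 1 [1y] bond c/1=29/400: DF=(4239807/4000000 − 29/400·(0))/(1+29/400) = 9883/10000 ≈ 0.988300
step 2 [2y] zero: DF = P = 9749/10000 ≈ 0.974900
step 3 [3y] swap r/1=59/3645: DF=(1 − 59/3645·(0.988300+0.974900))/(1+59/3645) = 1191/1250 ≈ 0.952800
step 4 [4y] zero: DF = P = 1809/2000 ≈ 0.904500
step 5 [5y] bond c/1=1/40: DF=(202229/200000 − 1/40·(0.988300+0.974900+0.952800+0.904500))/(1+1/40) = 8933/10000 ≈ 0.893300
step 6 [6y] bond c/1=7/80: DF=(67853/50000 − 7/80·(0.988300+0.974900+0.952800+0.904500+0.893300))/(1+7/80) = 4343/5000 ≈ 0.868600
step 7 [7y] bond c/1=1/100: DF=(884327/1000000 − 1/100·(0.988300+0.974900+0.952800+0.904500+0.893300+0.868600))/(1+1/100) = 8203/10000 ≈ 0.820300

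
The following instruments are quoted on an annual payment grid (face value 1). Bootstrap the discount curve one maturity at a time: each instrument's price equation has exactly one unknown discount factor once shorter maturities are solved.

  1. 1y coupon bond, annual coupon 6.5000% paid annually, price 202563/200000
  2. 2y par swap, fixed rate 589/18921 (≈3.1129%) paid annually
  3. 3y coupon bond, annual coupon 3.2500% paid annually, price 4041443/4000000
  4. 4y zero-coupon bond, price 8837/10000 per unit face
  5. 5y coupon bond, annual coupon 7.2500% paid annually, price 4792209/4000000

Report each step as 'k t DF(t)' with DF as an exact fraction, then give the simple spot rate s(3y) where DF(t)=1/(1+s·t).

step 1 [1y] bond c/1=13/200: DF=(202563/200000 − 13/200·(0))/(1+13/200) = 951/1000 ≈ 0.951000
step 2 [2y] swap r/1=589/18921: DF=(1 − 589/18921·(0.951000))/(1+589/18921) = 9411/10000 ≈ 0.941100
step 3 [3y] bond c/1=13/400: DF=(4041443/4000000 − 13/400·(0.951000+0.941100))/(1+13/400) = 919/1000 ≈ 0.919000
step 4 [4y] zero: DF = P = 8837/10000 ≈ 0.883700
step 5 [5y] bond c/1=29/400: DF=(4792209/4000000 − 29/400·(0.951000+0.941100+0.919000+0.883700))/(1+29/400) = 8673/10000 ≈ 0.867300

1 1 951/1000
2 2 9411/10000
3 3 919/1000
4 4 8837/10000
5 5 8673/10000
s(3y) = (1/(919/1000) − 1)/(3) = 27/919 ≈ 2.9380%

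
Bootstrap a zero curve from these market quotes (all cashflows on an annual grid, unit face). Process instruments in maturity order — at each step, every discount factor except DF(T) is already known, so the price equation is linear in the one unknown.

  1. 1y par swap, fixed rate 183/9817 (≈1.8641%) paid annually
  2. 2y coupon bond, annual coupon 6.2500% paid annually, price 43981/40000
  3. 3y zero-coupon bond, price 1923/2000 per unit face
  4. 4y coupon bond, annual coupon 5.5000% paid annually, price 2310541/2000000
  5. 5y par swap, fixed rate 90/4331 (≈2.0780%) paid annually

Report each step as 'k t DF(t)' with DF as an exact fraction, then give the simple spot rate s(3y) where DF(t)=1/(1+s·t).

1 1 9817/10000
2 2 9771/10000
3 3 1923/2000
4 4 2357/2500
5 5 901/1000
s(3y) = (1/(1923/2000) − 1)/(3) = 77/5769 ≈ 1.3347%

step 1 [1y] swap r/1=183/9817: DF=(1 − 183/9817·(0))/(1+183/9817) = 9817/10000 ≈ 0.981700
step 2 [2y] bond c/1=1/16: DF=(43981/40000 − 1/16·(0.981700))/(1+1/16) = 9771/10000 ≈ 0.977100
step 3 [3y] zero: DF = P = 1923/2000 ≈ 0.961500
step 4 [4y] bond c/1=11/200: DF=(2310541/2000000 − 11/200·(0.981700+0.977100+0.961500))/(1+11/200) = 2357/2500 ≈ 0.942800
step 5 [5y] swap r/1=90/4331: DF=(1 − 90/4331·(0.981700+0.977100+0.961500+0.942800))/(1+90/4331) = 901/1000 ≈ 0.901000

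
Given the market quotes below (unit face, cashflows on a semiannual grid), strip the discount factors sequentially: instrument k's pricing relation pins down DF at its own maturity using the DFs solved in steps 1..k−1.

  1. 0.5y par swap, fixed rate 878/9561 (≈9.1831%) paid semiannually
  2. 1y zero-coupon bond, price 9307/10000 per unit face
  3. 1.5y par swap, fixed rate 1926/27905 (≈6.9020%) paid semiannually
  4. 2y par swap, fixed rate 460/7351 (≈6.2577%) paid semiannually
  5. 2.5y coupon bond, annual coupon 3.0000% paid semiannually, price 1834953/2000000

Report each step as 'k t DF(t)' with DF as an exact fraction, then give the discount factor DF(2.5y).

1 1/2 9561/10000
2 1 9307/10000
3 3/2 9037/10000
4 2 177/200
5 5/2 531/625
DF(2.5y) = 531/625 ≈ 0.849600

step 1 [0.5y] swap r/2=439/9561: DF=(1 − 439/9561·(0))/(1+439/9561) = 9561/10000 ≈ 0.956100
step 2 [1y] zero: DF = P = 9307/10000 ≈ 0.930700
step 3 [1.5y] swap r/2=963/27905: DF=(1 − 963/27905·(0.956100+0.930700))/(1+963/27905) = 9037/10000 ≈ 0.903700
step 4 [2y] swap r/2=230/7351: DF=(1 − 230/7351·(0.956100+0.930700+0.903700))/(1+230/7351) = 177/200 ≈ 0.885000
step 5 [2.5y] bond c/2=3/200: DF=(1834953/2000000 − 3/200·(0.956100+0.930700+0.903700+0.885000))/(1+3/200) = 531/625 ≈ 0.849600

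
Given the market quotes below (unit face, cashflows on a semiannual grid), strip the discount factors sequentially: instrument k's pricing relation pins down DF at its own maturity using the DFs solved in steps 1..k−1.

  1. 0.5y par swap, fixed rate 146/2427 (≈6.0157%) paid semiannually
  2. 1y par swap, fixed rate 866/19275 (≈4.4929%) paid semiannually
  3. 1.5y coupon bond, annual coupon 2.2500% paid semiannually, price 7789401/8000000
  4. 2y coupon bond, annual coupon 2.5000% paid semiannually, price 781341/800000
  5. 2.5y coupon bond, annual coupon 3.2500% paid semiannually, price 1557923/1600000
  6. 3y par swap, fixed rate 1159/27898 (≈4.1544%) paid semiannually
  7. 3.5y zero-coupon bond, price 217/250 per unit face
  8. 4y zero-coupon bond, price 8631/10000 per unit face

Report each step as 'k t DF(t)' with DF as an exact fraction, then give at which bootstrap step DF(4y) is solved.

1 1/2 2427/2500
2 1 9567/10000
3 3/2 4707/5000
4 2 2323/2500
5 5/2 4487/5000
6 3 8841/10000
7 7/2 217/250
8 4 8631/10000
DF(4y) is solved at step 8

step 1 [0.5y] swap r/2=73/2427: DF=(1 − 73/2427·(0))/(1+73/2427) = 2427/2500 ≈ 0.970800
step 2 [1y] swap r/2=433/19275: DF=(1 − 433/19275·(0.970800))/(1+433/19275) = 9567/10000 ≈ 0.956700
step 3 [1.5y] bond c/2=9/800: DF=(7789401/8000000 − 9/800·(0.970800+0.956700))/(1+9/800) = 4707/5000 ≈ 0.941400
step 4 [2y] bond c/2=1/80: DF=(781341/800000 − 1/80·(0.970800+0.956700+0.941400))/(1+1/80) = 2323/2500 ≈ 0.929200
step 5 [2.5y] bond c/2=13/800: DF=(1557923/1600000 − 13/800·(0.970800+0.956700+0.941400+0.929200))/(1+13/800) = 4487/5000 ≈ 0.897400
step 6 [3y] swap r/2=1159/55796: DF=(1 − 1159/55796·(0.970800+0.956700+0.941400+0.929200+0.897400))/(1+1159/55796) = 8841/10000 ≈ 0.884100
step 7 [3.5y] zero: DF = P = 217/250 ≈ 0.868000
step 8 [4y] zero: DF = P = 8631/10000 ≈ 0.863100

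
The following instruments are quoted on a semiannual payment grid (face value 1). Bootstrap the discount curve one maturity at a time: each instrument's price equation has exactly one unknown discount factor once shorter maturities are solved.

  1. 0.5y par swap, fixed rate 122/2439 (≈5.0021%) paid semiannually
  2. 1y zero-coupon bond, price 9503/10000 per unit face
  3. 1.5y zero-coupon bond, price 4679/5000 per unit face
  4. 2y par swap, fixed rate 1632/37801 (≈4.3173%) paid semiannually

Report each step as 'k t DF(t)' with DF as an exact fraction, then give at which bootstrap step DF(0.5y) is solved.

1 1/2 2439/2500
2 1 9503/10000
3 3/2 4679/5000
4 2 574/625
DF(0.5y) is solved at step 1

step 1 [0.5y] swap r/2=61/2439: DF=(1 − 61/2439·(0))/(1+61/2439) = 2439/2500 ≈ 0.975600
step 2 [1y] zero: DF = P = 9503/10000 ≈ 0.950300
step 3 [1.5y] zero: DF = P = 4679/5000 ≈ 0.935800
step 4 [2y] swap r/2=816/37801: DF=(1 − 816/37801·(0.975600+0.950300+0.935800))/(1+816/37801) = 574/625 ≈ 0.918400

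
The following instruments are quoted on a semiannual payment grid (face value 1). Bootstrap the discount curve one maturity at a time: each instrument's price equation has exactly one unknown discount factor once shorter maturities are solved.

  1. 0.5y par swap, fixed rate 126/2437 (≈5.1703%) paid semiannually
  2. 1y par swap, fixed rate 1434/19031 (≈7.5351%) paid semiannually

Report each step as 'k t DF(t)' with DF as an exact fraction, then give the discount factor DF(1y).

step 1 [0.5y] swap r/2=63/2437: DF=(1 − 63/2437·(0))/(1+63/2437) = 2437/2500 ≈ 0.974800
step 2 [1y] swap r/2=717/19031: DF=(1 − 717/19031·(0.974800))/(1+717/19031) = 9283/10000 ≈ 0.928300

1 1/2 2437/2500
2 1 9283/10000
DF(1y) = 9283/10000 ≈ 0.928300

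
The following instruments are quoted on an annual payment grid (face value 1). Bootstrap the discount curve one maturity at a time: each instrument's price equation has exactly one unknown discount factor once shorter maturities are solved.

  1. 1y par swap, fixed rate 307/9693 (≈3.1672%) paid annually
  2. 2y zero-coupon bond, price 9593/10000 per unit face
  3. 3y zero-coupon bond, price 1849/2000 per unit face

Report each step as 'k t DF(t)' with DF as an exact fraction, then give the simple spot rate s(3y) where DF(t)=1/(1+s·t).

1 1 9693/10000
2 2 9593/10000
3 3 1849/2000
s(3y) = (1/(1849/2000) − 1)/(3) = 151/5547 ≈ 2.7222%

step 1 [1y] swap r/1=307/9693: DF=(1 − 307/9693·(0))/(1+307/9693) = 9693/10000 ≈ 0.969300
step 2 [2y] zero: DF = P = 9593/10000 ≈ 0.959300
step 3 [3y] zero: DF = P = 1849/2000 ≈ 0.924500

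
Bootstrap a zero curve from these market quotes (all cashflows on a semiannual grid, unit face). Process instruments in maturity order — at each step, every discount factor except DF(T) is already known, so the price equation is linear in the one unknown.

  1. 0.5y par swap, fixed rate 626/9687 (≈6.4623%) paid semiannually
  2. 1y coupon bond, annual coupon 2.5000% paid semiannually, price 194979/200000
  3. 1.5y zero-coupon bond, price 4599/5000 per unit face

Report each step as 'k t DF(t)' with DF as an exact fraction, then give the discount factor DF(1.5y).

1 1/2 9687/10000
2 1 9509/10000
3 3/2 4599/5000
DF(1.5y) = 4599/5000 ≈ 0.919800

step 1 [0.5y] swap r/2=313/9687: DF=(1 − 313/9687·(0))/(1+313/9687) = 9687/10000 ≈ 0.968700
step 2 [1y] bond c/2=1/80: DF=(194979/200000 − 1/80·(0.968700))/(1+1/80) = 9509/10000 ≈ 0.950900
step 3 [1.5y] zero: DF = P = 4599/5000 ≈ 0.919800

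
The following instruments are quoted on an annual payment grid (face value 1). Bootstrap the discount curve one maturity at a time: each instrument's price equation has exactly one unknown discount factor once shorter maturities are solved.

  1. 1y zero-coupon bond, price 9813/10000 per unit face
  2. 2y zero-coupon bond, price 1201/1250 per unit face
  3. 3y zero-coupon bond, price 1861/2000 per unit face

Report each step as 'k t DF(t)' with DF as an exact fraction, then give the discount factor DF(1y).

step 1 [1y] zero: DF = P = 9813/10000 ≈ 0.981300
step 2 [2y] zero: DF = P = 1201/1250 ≈ 0.960800
step 3 [3y] zero: DF = P = 1861/2000 ≈ 0.930500

1 1 9813/10000
2 2 1201/1250
3 3 1861/2000
DF(1y) = 9813/10000 ≈ 0.981300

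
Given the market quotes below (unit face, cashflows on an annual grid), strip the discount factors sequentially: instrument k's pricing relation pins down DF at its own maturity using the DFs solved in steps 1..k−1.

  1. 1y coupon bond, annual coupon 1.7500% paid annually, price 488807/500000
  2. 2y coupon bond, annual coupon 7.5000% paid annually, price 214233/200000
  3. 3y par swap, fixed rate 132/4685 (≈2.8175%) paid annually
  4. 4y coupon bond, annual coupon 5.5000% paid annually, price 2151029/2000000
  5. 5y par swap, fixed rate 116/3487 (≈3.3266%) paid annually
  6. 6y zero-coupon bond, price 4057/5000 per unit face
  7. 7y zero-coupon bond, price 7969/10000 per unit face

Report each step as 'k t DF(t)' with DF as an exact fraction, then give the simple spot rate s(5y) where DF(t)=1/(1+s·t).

step 1 [1y] bond c/1=7/400: DF=(488807/500000 − 7/400·(0))/(1+7/400) = 1201/1250 ≈ 0.960800
step 2 [2y] bond c/1=3/40: DF=(214233/200000 − 3/40·(0.960800))/(1+3/40) = 4647/5000 ≈ 0.929400
step 3 [3y] swap r/1=132/4685: DF=(1 − 132/4685·(0.960800+0.929400))/(1+132/4685) = 1151/1250 ≈ 0.920800
step 4 [4y] bond c/1=11/200: DF=(2151029/2000000 − 11/200·(0.960800+0.929400+0.920800))/(1+11/200) = 8729/10000 ≈ 0.872900
step 5 [5y] swap r/1=116/3487: DF=(1 − 116/3487·(0.960800+0.929400+0.920800+0.872900))/(1+116/3487) = 2123/2500 ≈ 0.849200
step 6 [6y] zero: DF = P = 4057/5000 ≈ 0.811400
step 7 [7y] zero: DF = P = 7969/10000 ≈ 0.796900

1 1 1201/1250
2 2 4647/5000
3 3 1151/1250
4 4 8729/10000
5 5 2123/2500
6 6 4057/5000
7 7 7969/10000
s(5y) = (1/(2123/2500) − 1)/(5) = 377/10615 ≈ 3.5516%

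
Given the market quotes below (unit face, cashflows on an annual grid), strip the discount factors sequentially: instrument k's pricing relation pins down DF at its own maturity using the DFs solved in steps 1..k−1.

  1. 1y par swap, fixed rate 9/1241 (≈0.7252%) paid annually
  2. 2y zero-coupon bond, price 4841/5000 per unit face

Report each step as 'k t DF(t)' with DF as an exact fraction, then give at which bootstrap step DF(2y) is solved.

step 1 [1y] swap r/1=9/1241: DF=(1 − 9/1241·(0))/(1+9/1241) = 1241/1250 ≈ 0.992800
step 2 [2y] zero: DF = P = 4841/5000 ≈ 0.968200

1 1 1241/1250
2 2 4841/5000
DF(2y) is solved at step 2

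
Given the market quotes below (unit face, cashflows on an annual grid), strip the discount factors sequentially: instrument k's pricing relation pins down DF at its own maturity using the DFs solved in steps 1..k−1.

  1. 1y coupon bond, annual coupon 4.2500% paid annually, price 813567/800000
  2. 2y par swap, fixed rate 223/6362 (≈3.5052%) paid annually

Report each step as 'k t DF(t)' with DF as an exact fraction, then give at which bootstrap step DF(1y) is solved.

1 1 1951/2000
2 2 9331/10000
DF(1y) is solved at step 1

step 1 [1y] bond c/1=17/400: DF=(813567/800000 − 17/400·(0))/(1+17/400) = 1951/2000 ≈ 0.975500
step 2 [2y] swap r/1=223/6362: DF=(1 − 223/6362·(0.975500))/(1+223/6362) = 9331/10000 ≈ 0.933100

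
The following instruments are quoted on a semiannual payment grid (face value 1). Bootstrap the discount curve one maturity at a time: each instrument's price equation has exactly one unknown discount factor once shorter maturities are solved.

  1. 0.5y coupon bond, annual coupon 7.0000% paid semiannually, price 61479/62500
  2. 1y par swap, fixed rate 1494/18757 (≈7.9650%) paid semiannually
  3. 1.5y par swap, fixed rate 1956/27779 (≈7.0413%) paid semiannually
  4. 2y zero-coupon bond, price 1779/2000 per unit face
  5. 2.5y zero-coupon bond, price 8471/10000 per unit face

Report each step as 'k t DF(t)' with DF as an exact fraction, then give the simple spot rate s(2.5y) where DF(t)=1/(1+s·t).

1 1/2 594/625
2 1 9253/10000
3 3/2 4511/5000
4 2 1779/2000
5 5/2 8471/10000
s(2.5y) = (1/(8471/10000) − 1)/(5/2) = 3058/42355 ≈ 7.2199%

step 1 [0.5y] bond c/2=7/200: DF=(61479/62500 − 7/200·(0))/(1+7/200) = 594/625 ≈ 0.950400
step 2 [1y] swap r/2=747/18757: DF=(1 − 747/18757·(0.950400))/(1+747/18757) = 9253/10000 ≈ 0.925300
step 3 [1.5y] swap r/2=978/27779: DF=(1 − 978/27779·(0.950400+0.925300))/(1+978/27779) = 4511/5000 ≈ 0.902200
step 4 [2y] zero: DF = P = 1779/2000 ≈ 0.889500
step 5 [2.5y] zero: DF = P = 8471/10000 ≈ 0.847100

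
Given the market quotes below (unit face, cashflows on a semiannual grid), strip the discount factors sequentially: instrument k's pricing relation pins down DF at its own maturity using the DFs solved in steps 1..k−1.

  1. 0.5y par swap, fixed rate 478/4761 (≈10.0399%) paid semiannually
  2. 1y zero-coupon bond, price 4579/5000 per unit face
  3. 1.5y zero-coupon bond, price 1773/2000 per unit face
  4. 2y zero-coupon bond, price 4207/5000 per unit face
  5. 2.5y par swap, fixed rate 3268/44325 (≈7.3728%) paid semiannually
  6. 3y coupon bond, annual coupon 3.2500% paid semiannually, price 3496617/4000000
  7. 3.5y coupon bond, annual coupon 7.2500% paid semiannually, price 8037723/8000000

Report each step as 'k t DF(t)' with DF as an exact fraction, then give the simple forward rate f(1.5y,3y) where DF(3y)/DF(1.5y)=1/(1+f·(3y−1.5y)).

step 1 [0.5y] swap r/2=239/4761: DF=(1 − 239/4761·(0))/(1+239/4761) = 4761/5000 ≈ 0.952200
step 2 [1y] zero: DF = P = 4579/5000 ≈ 0.915800
step 3 [1.5y] zero: DF = P = 1773/2000 ≈ 0.886500
step 4 [2y] zero: DF = P = 4207/5000 ≈ 0.841400
step 5 [2.5y] swap r/2=1634/44325: DF=(1 − 1634/44325·(0.952200+0.915800+0.886500+0.841400))/(1+1634/44325) = 4183/5000 ≈ 0.836600
step 6 [3y] bond c/2=13/800: DF=(3496617/4000000 − 13/800·(0.952200+0.915800+0.886500+0.841400+0.836600))/(1+13/800) = 7893/10000 ≈ 0.789300
step 7 [3.5y] bond c/2=29/800: DF=(8037723/8000000 − 29/800·(0.952200+0.915800+0.886500+0.841400+0.836600+0.789300))/(1+29/800) = 7869/10000 ≈ 0.786900

1 1/2 4761/5000
2 1 4579/5000
3 3/2 1773/2000
4 2 4207/5000
5 5/2 4183/5000
6 3 7893/10000
7 7/2 7869/10000
f(1.5y,3y) = ((1773/2000)/(7893/10000) − 1)/(3/2) = 72/877 ≈ 8.2098%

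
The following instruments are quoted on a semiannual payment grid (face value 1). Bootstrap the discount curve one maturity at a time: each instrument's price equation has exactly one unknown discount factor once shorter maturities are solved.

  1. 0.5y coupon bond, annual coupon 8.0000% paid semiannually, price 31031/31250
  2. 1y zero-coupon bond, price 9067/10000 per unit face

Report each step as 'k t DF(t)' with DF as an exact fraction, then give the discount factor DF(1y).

1 1/2 2387/2500
2 1 9067/10000
DF(1y) = 9067/10000 ≈ 0.906700

step 1 [0.5y] bond c/2=1/25: DF=(31031/31250 − 1/25·(0))/(1+1/25) = 2387/2500 ≈ 0.954800
step 2 [1y] zero: DF = P = 9067/10000 ≈ 0.906700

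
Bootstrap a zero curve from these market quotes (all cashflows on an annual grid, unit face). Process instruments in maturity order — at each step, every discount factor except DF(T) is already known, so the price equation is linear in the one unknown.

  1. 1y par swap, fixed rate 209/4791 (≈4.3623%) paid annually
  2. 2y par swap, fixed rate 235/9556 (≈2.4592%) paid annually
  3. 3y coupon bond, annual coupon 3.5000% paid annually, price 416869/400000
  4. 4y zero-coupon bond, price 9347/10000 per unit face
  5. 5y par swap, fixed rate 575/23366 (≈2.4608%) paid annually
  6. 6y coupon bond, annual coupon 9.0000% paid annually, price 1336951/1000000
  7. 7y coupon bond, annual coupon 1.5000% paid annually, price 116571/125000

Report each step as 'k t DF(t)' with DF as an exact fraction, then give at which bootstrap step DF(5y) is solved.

1 1 4791/5000
2 2 953/1000
3 3 9423/10000
4 4 9347/10000
5 5 177/200
6 6 8407/10000
7 7 8373/10000
DF(5y) is solved at step 5

step 1 [1y] swap r/1=209/4791: DF=(1 − 209/4791·(0))/(1+209/4791) = 4791/5000 ≈ 0.958200
step 2 [2y] swap r/1=235/9556: DF=(1 − 235/9556·(0.958200))/(1+235/9556) = 953/1000 ≈ 0.953000
step 3 [3y] bond c/1=7/200: DF=(416869/400000 − 7/200·(0.958200+0.953000))/(1+7/200) = 9423/10000 ≈ 0.942300
step 4 [4y] zero: DF = P = 9347/10000 ≈ 0.934700
step 5 [5y] swap r/1=575/23366: DF=(1 − 575/23366·(0.958200+0.953000+0.942300+0.934700))/(1+575/23366) = 177/200 ≈ 0.885000
step 6 [6y] bond c/1=9/100: DF=(1336951/1000000 − 9/100·(0.958200+0.953000+0.942300+0.934700+0.885000))/(1+9/100) = 8407/10000 ≈ 0.840700
step 7 [7y] bond c/1=3/200: DF=(116571/125000 − 3/200·(0.958200+0.953000+0.942300+0.934700+0.885000+0.840700))/(1+3/200) = 8373/10000 ≈ 0.837300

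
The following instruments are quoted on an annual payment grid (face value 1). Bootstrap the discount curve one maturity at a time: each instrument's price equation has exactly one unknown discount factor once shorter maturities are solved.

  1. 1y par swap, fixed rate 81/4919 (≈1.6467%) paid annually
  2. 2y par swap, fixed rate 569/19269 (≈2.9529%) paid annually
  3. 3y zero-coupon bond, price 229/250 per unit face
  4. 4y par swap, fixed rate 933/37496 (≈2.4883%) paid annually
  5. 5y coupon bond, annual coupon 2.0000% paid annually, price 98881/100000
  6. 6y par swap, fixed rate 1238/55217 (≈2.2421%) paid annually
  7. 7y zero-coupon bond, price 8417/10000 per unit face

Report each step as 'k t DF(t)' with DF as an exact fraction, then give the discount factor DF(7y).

1 1 4919/5000
2 2 9431/10000
3 3 229/250
4 4 9067/10000
5 5 8959/10000
6 6 4381/5000
7 7 8417/10000
DF(7y) = 8417/10000 ≈ 0.841700

step 1 [1y] swap r/1=81/4919: DF=(1 − 81/4919·(0))/(1+81/4919) = 4919/5000 ≈ 0.983800
step 2 [2y] swap r/1=569/19269: DF=(1 − 569/19269·(0.983800))/(1+569/19269) = 9431/10000 ≈ 0.943100
step 3 [3y] zero: DF = P = 229/250 ≈ 0.916000
step 4 [4y] swap r/1=933/37496: DF=(1 − 933/37496·(0.983800+0.943100+0.916000))/(1+933/37496) = 9067/10000 ≈ 0.906700
step 5 [5y] bond c/1=1/50: DF=(98881/100000 − 1/50·(0.983800+0.943100+0.916000+0.906700))/(1+1/50) = 8959/10000 ≈ 0.895900
step 6 [6y] swap r/1=1238/55217: DF=(1 − 1238/55217·(0.983800+0.943100+0.916000+0.906700+0.895900))/(1+1238/55217) = 4381/5000 ≈ 0.876200
step 7 [7y] zero: DF = P = 8417/10000 ≈ 0.841700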